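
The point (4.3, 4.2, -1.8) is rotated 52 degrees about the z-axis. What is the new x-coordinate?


Rotation about z-axis: x' = x*cos(theta) - y*sin(theta)
= 4.3 * 0.6157 - 4.2 * 0.788
= -0.6623


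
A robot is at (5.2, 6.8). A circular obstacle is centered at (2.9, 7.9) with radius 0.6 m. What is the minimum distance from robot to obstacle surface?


center_dist = sqrt((5.2-2.9)^2 + (6.8-7.9)^2)
= sqrt(5.29 + 1.21)
= 2.5495
min_dist = center_dist - radius = 2.5495 - 0.6 = 1.9495 m


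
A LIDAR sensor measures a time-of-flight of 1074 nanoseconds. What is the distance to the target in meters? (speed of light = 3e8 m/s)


tof = 1074 ns = 1.074e-06 s
dist = c * tof / 2
= 3e8 * 1.074e-06 / 2
= 161.1 m


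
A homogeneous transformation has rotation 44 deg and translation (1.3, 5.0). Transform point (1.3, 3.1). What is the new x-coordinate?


x' = cos(theta)*px - sin(theta)*py + tx
= 0.7193*1.3 - 0.6947*3.1 + 1.3
= 0.0817


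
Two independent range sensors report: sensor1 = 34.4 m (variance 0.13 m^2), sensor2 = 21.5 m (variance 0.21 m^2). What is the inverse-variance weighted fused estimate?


w1 = (1/var1) / (1/var1 + 1/var2)
   = 7.6923 / (7.6923 + 4.7619) = 0.6176
w2 = 1 - w1 = 0.3824
fused = w1*s1 + w2*s2 = 21.2471 + 8.2206
= 29.4676 m


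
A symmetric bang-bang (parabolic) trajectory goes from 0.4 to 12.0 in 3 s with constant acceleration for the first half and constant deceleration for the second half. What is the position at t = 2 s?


Symmetric rest-to-rest: each phase covers (pf-p0)/2 in time T/2. 0.5*a*(T/2)^2 = (pf-p0)/2 => a = 4*(pf-p0)/T^2
a = 4*(12.0-0.4)/3^2 = 5.1556
t = 2 is in the deceleration phase (t > T/2).
p = pf - 0.5*a*(T-t)^2 = 12.0 - 0.5*5.1556*1^2
= 9.4222


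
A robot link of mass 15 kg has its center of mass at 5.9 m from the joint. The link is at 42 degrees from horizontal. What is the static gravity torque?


tau = m*g*L*cos(angle)
= 15 * 9.81 * 5.9 * cos(42 deg)
= 15 * 9.81 * 5.9 * 0.7431
= 645.1872 Nm


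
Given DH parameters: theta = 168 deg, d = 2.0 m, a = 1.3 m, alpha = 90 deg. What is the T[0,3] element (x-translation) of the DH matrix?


T[0,3] = a * cos(theta)
= 1.3 * cos(168 deg)
= 1.3 * -0.9781
= -1.2716


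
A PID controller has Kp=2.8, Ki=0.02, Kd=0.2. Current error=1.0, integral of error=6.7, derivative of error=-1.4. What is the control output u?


u = Kp*e + Ki*int(e) + Kd*de/dt
= 2.8*1.0 + 0.02*6.7 + 0.2*(-1.4)
= 2.8 + 0.134 + -0.28
= 2.654


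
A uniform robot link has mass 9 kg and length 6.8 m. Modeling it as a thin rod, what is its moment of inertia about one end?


I = (1/3) * m * L^2
= (1/3) * 9 * 6.8^2
= 0.333333 * 9 * 46.24
= 138.72 kg*m^2


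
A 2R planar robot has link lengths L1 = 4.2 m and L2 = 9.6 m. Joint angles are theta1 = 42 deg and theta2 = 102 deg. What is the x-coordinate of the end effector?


Convert angles to radians: theta1 = 0.733, theta2 = 1.7802
x = L1*cos(theta1) + L2*cos(theta1+theta2)
x = 3.1212 + -7.7666
x = -4.6454


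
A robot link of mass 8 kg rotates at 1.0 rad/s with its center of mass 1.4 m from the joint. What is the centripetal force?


F = m * omega^2 * r
= 8 * 1.0^2 * 1.4
= 8 * 1.0 * 1.4
= 11.2 N


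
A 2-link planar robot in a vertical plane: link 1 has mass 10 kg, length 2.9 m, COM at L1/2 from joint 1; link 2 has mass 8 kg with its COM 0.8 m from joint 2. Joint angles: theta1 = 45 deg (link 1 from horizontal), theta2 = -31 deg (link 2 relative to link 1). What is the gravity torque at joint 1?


Horizontal distance from joint 1 to link-1 COM:
  x_c1 = (L1/2)*cos(t1) = 1.45 * 0.7071 = 1.0253 m
Horizontal distance from joint 1 to link-2 COM:
  x_c2 = L1*cos(t1) + Lc2*cos(t1+t2)
       = 2.9*0.7071 + 0.8*0.9703 = 2.8268 m
tau1 = m1*g*x_c1 + m2*g*x_c2
     = 10*9.81*1.0253 + 8*9.81*2.8268
     = 100.5824 + 221.8509
     = 322.4333 Nm


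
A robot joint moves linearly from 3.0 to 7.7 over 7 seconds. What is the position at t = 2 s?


s = t/T = 2/7 = 0.2857
p(t) = p0 + (pf-p0)*s
= 3.0 + (7.7 - 3.0) * 0.2857
= 4.3429


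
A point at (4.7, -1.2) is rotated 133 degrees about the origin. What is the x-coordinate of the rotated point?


x' = x*cos(theta) - y*sin(theta)
cos(133 deg) = -0.682, sin(133 deg) = 0.7314
x' = 4.7 * -0.682 - -1.2 * 0.7314
= -3.2054 - -0.8776
= -2.3278


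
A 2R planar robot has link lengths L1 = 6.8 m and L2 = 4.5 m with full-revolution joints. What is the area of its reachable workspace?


r_max = L1 + L2 = 11.3 m
r_min = |L1 - L2| = 2.3 m
Area = pi*(r_max^2 - r_min^2)
= pi*(127.69 - 5.29)
= pi * 122.4
= 384.5309 m^2


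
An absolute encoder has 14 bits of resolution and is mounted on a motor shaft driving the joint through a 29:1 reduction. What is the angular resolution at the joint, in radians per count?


counts = 2^14 = 16384
effective counts at joint = 16384 * 29 = 475136
resolution = 2*pi / 475136
= 1.3224e-05 rad/count


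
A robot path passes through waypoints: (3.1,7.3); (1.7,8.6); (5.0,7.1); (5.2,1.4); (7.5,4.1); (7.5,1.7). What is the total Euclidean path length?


Segment lengths:
  seg1 = sqrt((-1.4)^2 + (1.3)^2) = 1.9105
  seg2 = sqrt((3.3)^2 + (-1.5)^2) = 3.6249
  seg3 = sqrt((0.2)^2 + (-5.7)^2) = 5.7035
  seg4 = sqrt((2.3)^2 + (2.7)^2) = 3.5468
  seg5 = sqrt((0.0)^2 + (-2.4)^2) = 2.4
Total = 17.1857


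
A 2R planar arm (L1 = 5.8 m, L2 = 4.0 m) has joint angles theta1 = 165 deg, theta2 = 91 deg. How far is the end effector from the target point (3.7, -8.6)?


End effector via forward kinematics:
x = L1*cos(t1) + L2*cos(t1+t2) = -6.5701
y = L1*sin(t1) + L2*sin(t1+t2) = -2.38
Distance to target:
d = sqrt((3.7 - -6.5701)^2 + (-8.6 - -2.38)^2)
= sqrt(105.4741 + 38.688)
= 12.0068 m


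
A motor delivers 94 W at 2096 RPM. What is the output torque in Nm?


omega = 2096 * 2*pi/60 = 219.4926 rad/s
tau = P / omega = 94 / 219.4926
= 0.4283 Nm


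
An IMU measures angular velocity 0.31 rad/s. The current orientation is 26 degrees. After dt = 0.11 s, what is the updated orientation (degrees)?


delta_theta = w * dt = 0.31 * 0.11 = 0.0341 rad
= 1.9538 deg
theta_new = 26 + 1.9538 = 27.9538 deg


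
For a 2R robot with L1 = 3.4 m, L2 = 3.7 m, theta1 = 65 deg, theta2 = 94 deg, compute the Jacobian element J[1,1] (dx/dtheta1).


J[1,1] = -L1*sin(t1) - L2*sin(t1+t2)
= -3.4*sin(65) - 3.7*sin(159)
= -4.4074


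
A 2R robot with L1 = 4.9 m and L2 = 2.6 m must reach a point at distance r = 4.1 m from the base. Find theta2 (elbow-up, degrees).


cos(theta2) = (r^2 - L1^2 - L2^2) / (2*L1*L2)
cos(theta2) = (16.81 - 24.01 - 6.76) / 25.48
cos(theta2) = -0.547881
theta2 = 123.2217 degrees


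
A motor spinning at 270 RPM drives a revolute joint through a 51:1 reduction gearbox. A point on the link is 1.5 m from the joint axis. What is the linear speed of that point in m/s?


omega_motor = 270 * 2*pi/60 = 28.2743 rad/s
omega_joint = omega_motor / 51 = 0.5544 rad/s
v = omega_joint * r = 0.5544 * 1.5
= 0.8316 m/s


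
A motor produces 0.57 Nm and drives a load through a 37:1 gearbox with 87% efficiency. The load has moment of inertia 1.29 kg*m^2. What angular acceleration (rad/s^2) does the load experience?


tau_out = tau_motor * N * eta
= 0.57 * 37 * 0.87 = 18.3483 Nm
alpha = tau_out / I = 18.3483 / 1.29
= 14.2235 rad/s^2


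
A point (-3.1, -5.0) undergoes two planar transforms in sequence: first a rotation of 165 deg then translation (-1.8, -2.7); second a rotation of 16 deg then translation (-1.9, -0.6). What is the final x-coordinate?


After transform 1:
x1 = cos(165)*-3.1 - sin(165)*-5.0 + -1.8 = 2.4885
y1 = sin(165)*-3.1 + cos(165)*-5.0 + -2.7 = 1.3273
After transform 2:
x2 = cos(16)*2.4885 - sin(16)*1.3273 + -1.9
= 0.1262


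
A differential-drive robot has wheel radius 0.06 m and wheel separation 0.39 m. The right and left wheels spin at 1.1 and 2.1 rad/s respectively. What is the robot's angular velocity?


vR = r*wR = 0.06*1.1 = 0.066 m/s
vL = r*wL = 0.06*2.1 = 0.126 m/s
v = (vR+vL)/2 = 0.096 m/s
omega = (vR-vL)/L = -0.1538 rad/s
angular velocity = -0.1538 rad/s


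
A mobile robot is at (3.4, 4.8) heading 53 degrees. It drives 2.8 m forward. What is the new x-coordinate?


x_new = x0 + d*cos(theta)
= 3.4 + 2.8*cos(53)
= 3.4 + 1.6851
= 5.0851


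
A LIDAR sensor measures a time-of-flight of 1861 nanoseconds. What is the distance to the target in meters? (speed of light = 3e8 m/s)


tof = 1861 ns = 1.861e-06 s
dist = c * tof / 2
= 3e8 * 1.861e-06 / 2
= 279.15 m


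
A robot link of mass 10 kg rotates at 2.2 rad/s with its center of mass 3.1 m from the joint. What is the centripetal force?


F = m * omega^2 * r
= 10 * 2.2^2 * 3.1
= 10 * 4.84 * 3.1
= 150.04 N


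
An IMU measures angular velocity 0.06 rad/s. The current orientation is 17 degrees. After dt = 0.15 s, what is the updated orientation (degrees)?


delta_theta = w * dt = 0.06 * 0.15 = 0.009 rad
= 0.5157 deg
theta_new = 17 + 0.5157 = 17.5157 deg


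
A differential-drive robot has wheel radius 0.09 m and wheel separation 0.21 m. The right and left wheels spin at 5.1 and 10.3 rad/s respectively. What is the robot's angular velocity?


vR = r*wR = 0.09*5.1 = 0.459 m/s
vL = r*wL = 0.09*10.3 = 0.927 m/s
v = (vR+vL)/2 = 0.693 m/s
omega = (vR-vL)/L = -2.2286 rad/s
angular velocity = -2.2286 rad/s


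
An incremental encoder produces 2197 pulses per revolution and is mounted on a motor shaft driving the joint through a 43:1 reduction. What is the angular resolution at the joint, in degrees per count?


counts per rev = 2197
effective counts at joint = 2197 * 43 = 94471
resolution = 360 / 94471
= 0.0038 deg/count


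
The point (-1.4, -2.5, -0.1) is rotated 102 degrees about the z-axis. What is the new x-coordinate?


Rotation about z-axis: x' = x*cos(theta) - y*sin(theta)
= -1.4 * -0.2079 - -2.5 * 0.9781
= 2.7364


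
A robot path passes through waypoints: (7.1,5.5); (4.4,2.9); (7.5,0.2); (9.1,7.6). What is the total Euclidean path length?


Segment lengths:
  seg1 = sqrt((-2.7)^2 + (-2.6)^2) = 3.7483
  seg2 = sqrt((3.1)^2 + (-2.7)^2) = 4.111
  seg3 = sqrt((1.6)^2 + (7.4)^2) = 7.571
Total = 15.4303


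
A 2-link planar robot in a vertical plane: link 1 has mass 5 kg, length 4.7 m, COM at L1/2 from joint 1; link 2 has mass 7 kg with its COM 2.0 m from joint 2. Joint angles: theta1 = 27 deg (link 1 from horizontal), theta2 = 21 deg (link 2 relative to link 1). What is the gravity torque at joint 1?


Horizontal distance from joint 1 to link-1 COM:
  x_c1 = (L1/2)*cos(t1) = 2.35 * 0.891 = 2.0939 m
Horizontal distance from joint 1 to link-2 COM:
  x_c2 = L1*cos(t1) + Lc2*cos(t1+t2)
       = 4.7*0.891 + 2.0*0.6691 = 5.526 m
tau1 = m1*g*x_c1 + m2*g*x_c2
     = 5*9.81*2.0939 + 7*9.81*5.526
     = 102.7041 + 379.4699
     = 482.174 Nm


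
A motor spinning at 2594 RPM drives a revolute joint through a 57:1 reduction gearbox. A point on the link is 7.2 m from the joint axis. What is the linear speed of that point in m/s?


omega_motor = 2594 * 2*pi/60 = 271.643 rad/s
omega_joint = omega_motor / 57 = 4.7657 rad/s
v = omega_joint * r = 4.7657 * 7.2
= 34.3128 m/s


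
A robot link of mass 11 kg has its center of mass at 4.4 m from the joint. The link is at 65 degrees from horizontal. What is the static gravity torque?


tau = m*g*L*cos(angle)
= 11 * 9.81 * 4.4 * cos(65 deg)
= 11 * 9.81 * 4.4 * 0.4226
= 200.6608 Nm


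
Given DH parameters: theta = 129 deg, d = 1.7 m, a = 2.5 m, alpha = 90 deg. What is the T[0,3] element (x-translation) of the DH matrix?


T[0,3] = a * cos(theta)
= 2.5 * cos(129 deg)
= 2.5 * -0.6293
= -1.5733


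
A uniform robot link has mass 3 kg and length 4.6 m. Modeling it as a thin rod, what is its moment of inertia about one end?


I = (1/3) * m * L^2
= (1/3) * 3 * 4.6^2
= 0.333333 * 3 * 21.16
= 21.16 kg*m^2


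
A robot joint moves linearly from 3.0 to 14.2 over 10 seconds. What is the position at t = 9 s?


s = t/T = 9/10 = 0.9
p(t) = p0 + (pf-p0)*s
= 3.0 + (14.2 - 3.0) * 0.9
= 13.08


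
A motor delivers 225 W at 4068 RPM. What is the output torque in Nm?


omega = 4068 * 2*pi/60 = 426.0 rad/s
tau = P / omega = 225 / 426.0
= 0.5282 Nm


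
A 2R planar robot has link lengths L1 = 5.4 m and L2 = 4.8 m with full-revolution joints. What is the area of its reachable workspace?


r_max = L1 + L2 = 10.2 m
r_min = |L1 - L2| = 0.6 m
Area = pi*(r_max^2 - r_min^2)
= pi*(104.04 - 0.36)
= pi * 103.68
= 325.7203 m^2


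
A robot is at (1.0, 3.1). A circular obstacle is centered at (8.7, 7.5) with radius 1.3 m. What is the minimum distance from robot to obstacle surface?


center_dist = sqrt((1.0-8.7)^2 + (3.1-7.5)^2)
= sqrt(59.29 + 19.36)
= 8.8685
min_dist = center_dist - radius = 8.8685 - 1.3 = 7.5685 m


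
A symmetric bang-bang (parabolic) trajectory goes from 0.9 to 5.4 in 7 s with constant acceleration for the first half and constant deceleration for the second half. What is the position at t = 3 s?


Symmetric rest-to-rest: each phase covers (pf-p0)/2 in time T/2. 0.5*a*(T/2)^2 = (pf-p0)/2 => a = 4*(pf-p0)/T^2
a = 4*(5.4-0.9)/7^2 = 0.3673
t = 3 is in the acceleration phase (t <= T/2).
p = p0 + 0.5*a*t^2 = 0.9 + 0.5*0.3673*3^2
= 2.5531


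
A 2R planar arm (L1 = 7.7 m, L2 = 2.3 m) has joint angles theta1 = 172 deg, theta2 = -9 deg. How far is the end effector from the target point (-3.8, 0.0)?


End effector via forward kinematics:
x = L1*cos(t1) + L2*cos(t1+t2) = -9.8246
y = L1*sin(t1) + L2*sin(t1+t2) = 1.7441
Distance to target:
d = sqrt((-3.8 - -9.8246)^2 + (0.0 - 1.7441)^2)
= sqrt(36.2954 + 3.0418)
= 6.2719 m


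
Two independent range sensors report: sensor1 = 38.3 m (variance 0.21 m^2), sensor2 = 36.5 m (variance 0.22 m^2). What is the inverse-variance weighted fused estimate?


w1 = (1/var1) / (1/var1 + 1/var2)
   = 4.7619 / (4.7619 + 4.5455) = 0.5116
w2 = 1 - w1 = 0.4884
fused = w1*s1 + w2*s2 = 19.5953 + 17.8256
= 37.4209 m


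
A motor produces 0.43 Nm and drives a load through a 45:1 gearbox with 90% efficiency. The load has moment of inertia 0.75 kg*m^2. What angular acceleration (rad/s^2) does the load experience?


tau_out = tau_motor * N * eta
= 0.43 * 45 * 0.9 = 17.415 Nm
alpha = tau_out / I = 17.415 / 0.75
= 23.22 rad/s^2


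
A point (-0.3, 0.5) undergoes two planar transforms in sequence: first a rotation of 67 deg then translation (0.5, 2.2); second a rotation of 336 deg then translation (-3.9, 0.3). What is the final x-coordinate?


After transform 1:
x1 = cos(67)*-0.3 - sin(67)*0.5 + 0.5 = -0.0775
y1 = sin(67)*-0.3 + cos(67)*0.5 + 2.2 = 2.1192
After transform 2:
x2 = cos(336)*-0.0775 - sin(336)*2.1192 + -3.9
= -3.1088


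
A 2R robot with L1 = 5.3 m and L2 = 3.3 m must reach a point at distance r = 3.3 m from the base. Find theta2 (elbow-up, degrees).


cos(theta2) = (r^2 - L1^2 - L2^2) / (2*L1*L2)
cos(theta2) = (10.89 - 28.09 - 10.89) / 34.98
cos(theta2) = -0.80303
theta2 = 143.4205 degrees


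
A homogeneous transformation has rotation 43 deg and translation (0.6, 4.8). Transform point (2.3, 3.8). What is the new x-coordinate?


x' = cos(theta)*px - sin(theta)*py + tx
= 0.7314*2.3 - 0.682*3.8 + 0.6
= -0.3095


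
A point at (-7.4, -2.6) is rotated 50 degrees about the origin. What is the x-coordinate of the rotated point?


x' = x*cos(theta) - y*sin(theta)
cos(50 deg) = 0.6428, sin(50 deg) = 0.766
x' = -7.4 * 0.6428 - -2.6 * 0.766
= -4.7566 - -1.9917
= -2.7649


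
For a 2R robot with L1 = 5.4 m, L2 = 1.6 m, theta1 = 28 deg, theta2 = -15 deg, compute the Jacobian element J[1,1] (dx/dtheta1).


J[1,1] = -L1*sin(t1) - L2*sin(t1+t2)
= -5.4*sin(28) - 1.6*sin(13)
= -2.8951


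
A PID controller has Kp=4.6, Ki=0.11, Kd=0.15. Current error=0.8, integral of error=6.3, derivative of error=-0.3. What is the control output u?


u = Kp*e + Ki*int(e) + Kd*de/dt
= 4.6*0.8 + 0.11*6.3 + 0.15*(-0.3)
= 3.68 + 0.693 + -0.045
= 4.328


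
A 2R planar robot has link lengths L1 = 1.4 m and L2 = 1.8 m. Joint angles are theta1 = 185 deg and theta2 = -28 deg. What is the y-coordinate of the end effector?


Convert angles to radians: theta1 = 3.2289, theta2 = -0.4887
y = L1*sin(theta1) + L2*sin(theta1+theta2)
y = -0.122 + 0.7033
y = 0.5813


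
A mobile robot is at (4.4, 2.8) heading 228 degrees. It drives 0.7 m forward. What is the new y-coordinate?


y_new = y0 + d*sin(theta)
= 2.8 + 0.7*sin(228)
= 2.8 + -0.5202
= 2.2798


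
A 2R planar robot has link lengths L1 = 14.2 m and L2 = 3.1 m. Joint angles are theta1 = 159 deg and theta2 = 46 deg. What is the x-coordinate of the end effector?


Convert angles to radians: theta1 = 2.7751, theta2 = 0.8029
x = L1*cos(theta1) + L2*cos(theta1+theta2)
x = -13.2568 + -2.8096
x = -16.0664


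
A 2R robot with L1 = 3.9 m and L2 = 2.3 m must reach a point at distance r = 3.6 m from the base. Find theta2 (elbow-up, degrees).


cos(theta2) = (r^2 - L1^2 - L2^2) / (2*L1*L2)
cos(theta2) = (12.96 - 15.21 - 5.29) / 17.94
cos(theta2) = -0.42029
theta2 = 114.8529 degrees


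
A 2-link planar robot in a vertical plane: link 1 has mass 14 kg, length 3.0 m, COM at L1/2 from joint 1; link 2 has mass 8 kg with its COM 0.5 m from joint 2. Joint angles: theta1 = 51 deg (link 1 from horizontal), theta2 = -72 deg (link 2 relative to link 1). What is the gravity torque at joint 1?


Horizontal distance from joint 1 to link-1 COM:
  x_c1 = (L1/2)*cos(t1) = 1.5 * 0.6293 = 0.944 m
Horizontal distance from joint 1 to link-2 COM:
  x_c2 = L1*cos(t1) + Lc2*cos(t1+t2)
       = 3.0*0.6293 + 0.5*0.9336 = 2.3548 m
tau1 = m1*g*x_c1 + m2*g*x_c2
     = 14*9.81*0.944 + 8*9.81*2.3548
     = 129.6463 + 184.8009
     = 314.4472 Nm


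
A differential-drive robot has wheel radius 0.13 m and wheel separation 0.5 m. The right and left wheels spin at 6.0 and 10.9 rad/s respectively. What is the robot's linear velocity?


vR = r*wR = 0.13*6.0 = 0.78 m/s
vL = r*wL = 0.13*10.9 = 1.417 m/s
v = (vR+vL)/2 = 1.0985 m/s
omega = (vR-vL)/L = -1.274 rad/s
linear velocity = 1.0985 m/s


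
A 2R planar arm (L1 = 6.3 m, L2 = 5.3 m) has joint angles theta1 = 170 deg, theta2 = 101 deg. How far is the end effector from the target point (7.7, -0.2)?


End effector via forward kinematics:
x = L1*cos(t1) + L2*cos(t1+t2) = -6.1118
y = L1*sin(t1) + L2*sin(t1+t2) = -4.2052
Distance to target:
d = sqrt((7.7 - -6.1118)^2 + (-0.2 - -4.2052)^2)
= sqrt(190.7656 + 16.0417)
= 14.3808 m


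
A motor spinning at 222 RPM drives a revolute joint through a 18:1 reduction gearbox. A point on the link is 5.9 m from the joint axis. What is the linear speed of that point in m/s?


omega_motor = 222 * 2*pi/60 = 23.2478 rad/s
omega_joint = omega_motor / 18 = 1.2915 rad/s
v = omega_joint * r = 1.2915 * 5.9
= 7.6201 m/s


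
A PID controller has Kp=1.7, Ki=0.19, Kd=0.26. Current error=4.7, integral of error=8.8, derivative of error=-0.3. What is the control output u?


u = Kp*e + Ki*int(e) + Kd*de/dt
= 1.7*4.7 + 0.19*8.8 + 0.26*(-0.3)
= 7.99 + 1.672 + -0.078
= 9.584


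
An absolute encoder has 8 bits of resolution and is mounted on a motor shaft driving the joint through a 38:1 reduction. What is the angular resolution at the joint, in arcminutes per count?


counts = 2^8 = 256
effective counts at joint = 256 * 38 = 9728
resolution = 360*60 / 9728
= 2.2204 arcmin/count


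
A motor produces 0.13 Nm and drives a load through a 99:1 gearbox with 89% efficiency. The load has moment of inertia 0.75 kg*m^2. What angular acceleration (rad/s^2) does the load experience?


tau_out = tau_motor * N * eta
= 0.13 * 99 * 0.89 = 11.4543 Nm
alpha = tau_out / I = 11.4543 / 0.75
= 15.2724 rad/s^2


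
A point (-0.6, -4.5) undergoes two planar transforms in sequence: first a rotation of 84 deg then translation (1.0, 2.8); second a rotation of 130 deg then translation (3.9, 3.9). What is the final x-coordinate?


After transform 1:
x1 = cos(84)*-0.6 - sin(84)*-4.5 + 1.0 = 5.4126
y1 = sin(84)*-0.6 + cos(84)*-4.5 + 2.8 = 1.7329
After transform 2:
x2 = cos(130)*5.4126 - sin(130)*1.7329 + 3.9
= -0.9067


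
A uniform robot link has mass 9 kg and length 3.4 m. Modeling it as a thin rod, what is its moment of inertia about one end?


I = (1/3) * m * L^2
= (1/3) * 9 * 3.4^2
= 0.333333 * 9 * 11.56
= 34.68 kg*m^2


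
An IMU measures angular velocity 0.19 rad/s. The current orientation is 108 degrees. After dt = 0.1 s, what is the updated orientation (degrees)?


delta_theta = w * dt = 0.19 * 0.1 = 0.019 rad
= 1.0886 deg
theta_new = 108 + 1.0886 = 109.0886 deg


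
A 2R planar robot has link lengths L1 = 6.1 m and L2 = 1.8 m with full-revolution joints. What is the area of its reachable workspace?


r_max = L1 + L2 = 7.9 m
r_min = |L1 - L2| = 4.3 m
Area = pi*(r_max^2 - r_min^2)
= pi*(62.41 - 18.49)
= pi * 43.92
= 137.9787 m^2


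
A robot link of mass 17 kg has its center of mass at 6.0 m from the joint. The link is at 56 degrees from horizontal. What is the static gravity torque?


tau = m*g*L*cos(angle)
= 17 * 9.81 * 6.0 * cos(56 deg)
= 17 * 9.81 * 6.0 * 0.5592
= 559.5396 Nm


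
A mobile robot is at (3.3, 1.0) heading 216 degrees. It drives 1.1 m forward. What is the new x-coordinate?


x_new = x0 + d*cos(theta)
= 3.3 + 1.1*cos(216)
= 3.3 + -0.8899
= 2.4101


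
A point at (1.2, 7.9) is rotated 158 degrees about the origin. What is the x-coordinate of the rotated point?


x' = x*cos(theta) - y*sin(theta)
cos(158 deg) = -0.9272, sin(158 deg) = 0.3746
x' = 1.2 * -0.9272 - 7.9 * 0.3746
= -1.1126 - 2.9594
= -4.072


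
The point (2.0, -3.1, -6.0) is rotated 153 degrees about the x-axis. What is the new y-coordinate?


Rotation about x-axis: y' = y*cos(theta) - z*sin(theta)
= -3.1 * -0.891 - -6.0 * 0.454
= 5.4861


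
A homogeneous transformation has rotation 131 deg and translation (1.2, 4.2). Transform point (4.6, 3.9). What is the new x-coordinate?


x' = cos(theta)*px - sin(theta)*py + tx
= -0.6561*4.6 - 0.7547*3.9 + 1.2
= -4.7612


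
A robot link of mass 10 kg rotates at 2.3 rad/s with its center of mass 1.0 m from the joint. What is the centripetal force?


F = m * omega^2 * r
= 10 * 2.3^2 * 1.0
= 10 * 5.29 * 1.0
= 52.9 N


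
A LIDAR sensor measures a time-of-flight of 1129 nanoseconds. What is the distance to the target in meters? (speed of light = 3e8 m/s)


tof = 1129 ns = 1.129e-06 s
dist = c * tof / 2
= 3e8 * 1.129e-06 / 2
= 169.35 m


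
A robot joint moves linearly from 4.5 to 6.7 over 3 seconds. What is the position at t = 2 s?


s = t/T = 2/3 = 0.6667
p(t) = p0 + (pf-p0)*s
= 4.5 + (6.7 - 4.5) * 0.6667
= 5.9667


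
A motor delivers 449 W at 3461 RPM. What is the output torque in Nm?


omega = 3461 * 2*pi/60 = 362.4351 rad/s
tau = P / omega = 449 / 362.4351
= 1.2388 Nm


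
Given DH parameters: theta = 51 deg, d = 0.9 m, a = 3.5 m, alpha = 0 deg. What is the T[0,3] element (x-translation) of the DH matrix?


T[0,3] = a * cos(theta)
= 3.5 * cos(51 deg)
= 3.5 * 0.6293
= 2.2026


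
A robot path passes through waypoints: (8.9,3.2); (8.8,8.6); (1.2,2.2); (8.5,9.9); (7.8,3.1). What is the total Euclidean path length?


Segment lengths:
  seg1 = sqrt((-0.1)^2 + (5.4)^2) = 5.4009
  seg2 = sqrt((-7.6)^2 + (-6.4)^2) = 9.9358
  seg3 = sqrt((7.3)^2 + (7.7)^2) = 10.6104
  seg4 = sqrt((-0.7)^2 + (-6.8)^2) = 6.8359
Total = 32.783


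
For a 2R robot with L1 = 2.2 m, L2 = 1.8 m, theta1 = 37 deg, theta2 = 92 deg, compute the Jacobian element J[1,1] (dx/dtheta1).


J[1,1] = -L1*sin(t1) - L2*sin(t1+t2)
= -2.2*sin(37) - 1.8*sin(129)
= -2.7229


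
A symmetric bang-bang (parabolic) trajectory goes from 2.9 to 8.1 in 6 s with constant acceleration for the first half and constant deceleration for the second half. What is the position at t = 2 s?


Symmetric rest-to-rest: each phase covers (pf-p0)/2 in time T/2. 0.5*a*(T/2)^2 = (pf-p0)/2 => a = 4*(pf-p0)/T^2
a = 4*(8.1-2.9)/6^2 = 0.5778
t = 2 is in the acceleration phase (t <= T/2).
p = p0 + 0.5*a*t^2 = 2.9 + 0.5*0.5778*2^2
= 4.0556


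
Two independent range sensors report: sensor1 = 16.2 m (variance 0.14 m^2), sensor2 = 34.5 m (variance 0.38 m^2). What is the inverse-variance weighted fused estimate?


w1 = (1/var1) / (1/var1 + 1/var2)
   = 7.1429 / (7.1429 + 2.6316) = 0.7308
w2 = 1 - w1 = 0.2692
fused = w1*s1 + w2*s2 = 11.8385 + 9.2885
= 21.1269 m


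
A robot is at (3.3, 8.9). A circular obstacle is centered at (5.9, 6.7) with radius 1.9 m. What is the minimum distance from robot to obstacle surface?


center_dist = sqrt((3.3-5.9)^2 + (8.9-6.7)^2)
= sqrt(6.76 + 4.84)
= 3.4059
min_dist = center_dist - radius = 3.4059 - 1.9 = 1.5059 m


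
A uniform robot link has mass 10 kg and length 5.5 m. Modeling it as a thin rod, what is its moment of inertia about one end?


I = (1/3) * m * L^2
= (1/3) * 10 * 5.5^2
= 0.333333 * 10 * 30.25
= 100.8333 kg*m^2


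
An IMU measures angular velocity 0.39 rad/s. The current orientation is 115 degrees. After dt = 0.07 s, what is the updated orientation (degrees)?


delta_theta = w * dt = 0.39 * 0.07 = 0.0273 rad
= 1.5642 deg
theta_new = 115 + 1.5642 = 116.5642 deg


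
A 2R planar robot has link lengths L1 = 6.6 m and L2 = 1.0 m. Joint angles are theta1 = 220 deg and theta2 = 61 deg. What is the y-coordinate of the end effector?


Convert angles to radians: theta1 = 3.8397, theta2 = 1.0647
y = L1*sin(theta1) + L2*sin(theta1+theta2)
y = -4.2424 + -0.9816
y = -5.224


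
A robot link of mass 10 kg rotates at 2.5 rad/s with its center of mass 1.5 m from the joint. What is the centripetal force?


F = m * omega^2 * r
= 10 * 2.5^2 * 1.5
= 10 * 6.25 * 1.5
= 93.75 N


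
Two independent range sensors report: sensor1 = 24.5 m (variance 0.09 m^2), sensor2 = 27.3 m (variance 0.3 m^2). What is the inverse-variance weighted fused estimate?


w1 = (1/var1) / (1/var1 + 1/var2)
   = 11.1111 / (11.1111 + 3.3333) = 0.7692
w2 = 1 - w1 = 0.2308
fused = w1*s1 + w2*s2 = 18.8462 + 6.3
= 25.1462 m


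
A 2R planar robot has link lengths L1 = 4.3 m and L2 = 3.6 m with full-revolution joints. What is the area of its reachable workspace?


r_max = L1 + L2 = 7.9 m
r_min = |L1 - L2| = 0.7 m
Area = pi*(r_max^2 - r_min^2)
= pi*(62.41 - 0.49)
= pi * 61.92
= 194.5274 m^2


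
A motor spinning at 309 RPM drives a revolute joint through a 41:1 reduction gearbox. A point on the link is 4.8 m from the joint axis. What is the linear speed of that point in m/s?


omega_motor = 309 * 2*pi/60 = 32.3584 rad/s
omega_joint = omega_motor / 41 = 0.7892 rad/s
v = omega_joint * r = 0.7892 * 4.8
= 3.7883 m/s


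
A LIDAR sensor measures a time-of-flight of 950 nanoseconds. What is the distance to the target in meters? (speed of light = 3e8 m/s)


tof = 950 ns = 9.5e-07 s
dist = c * tof / 2
= 3e8 * 9.5e-07 / 2
= 142.5 m


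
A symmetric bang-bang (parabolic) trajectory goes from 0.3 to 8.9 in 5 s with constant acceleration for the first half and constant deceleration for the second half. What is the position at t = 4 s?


Symmetric rest-to-rest: each phase covers (pf-p0)/2 in time T/2. 0.5*a*(T/2)^2 = (pf-p0)/2 => a = 4*(pf-p0)/T^2
a = 4*(8.9-0.3)/5^2 = 1.376
t = 4 is in the deceleration phase (t > T/2).
p = pf - 0.5*a*(T-t)^2 = 8.9 - 0.5*1.376*1^2
= 8.212


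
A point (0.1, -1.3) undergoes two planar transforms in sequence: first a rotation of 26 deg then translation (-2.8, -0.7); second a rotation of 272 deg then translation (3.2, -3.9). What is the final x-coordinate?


After transform 1:
x1 = cos(26)*0.1 - sin(26)*-1.3 + -2.8 = -2.1402
y1 = sin(26)*0.1 + cos(26)*-1.3 + -0.7 = -1.8246
After transform 2:
x2 = cos(272)*-2.1402 - sin(272)*-1.8246 + 3.2
= 1.3018


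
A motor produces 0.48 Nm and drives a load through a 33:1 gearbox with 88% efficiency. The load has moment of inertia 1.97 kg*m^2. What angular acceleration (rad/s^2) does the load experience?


tau_out = tau_motor * N * eta
= 0.48 * 33 * 0.88 = 13.9392 Nm
alpha = tau_out / I = 13.9392 / 1.97
= 7.0757 rad/s^2


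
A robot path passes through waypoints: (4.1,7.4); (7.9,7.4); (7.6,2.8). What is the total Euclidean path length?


Segment lengths:
  seg1 = sqrt((3.8)^2 + (0.0)^2) = 3.8
  seg2 = sqrt((-0.3)^2 + (-4.6)^2) = 4.6098
Total = 8.4098


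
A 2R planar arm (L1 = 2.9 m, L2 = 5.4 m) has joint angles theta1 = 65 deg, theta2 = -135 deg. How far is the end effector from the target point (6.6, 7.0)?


End effector via forward kinematics:
x = L1*cos(t1) + L2*cos(t1+t2) = 3.0725
y = L1*sin(t1) + L2*sin(t1+t2) = -2.446
Distance to target:
d = sqrt((6.6 - 3.0725)^2 + (7.0 - -2.446)^2)
= sqrt(12.4432 + 89.2278)
= 10.0832 m


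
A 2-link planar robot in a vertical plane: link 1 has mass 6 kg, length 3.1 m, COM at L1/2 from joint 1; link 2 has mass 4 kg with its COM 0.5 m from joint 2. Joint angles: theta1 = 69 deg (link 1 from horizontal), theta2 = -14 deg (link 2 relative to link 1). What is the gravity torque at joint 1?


Horizontal distance from joint 1 to link-1 COM:
  x_c1 = (L1/2)*cos(t1) = 1.55 * 0.3584 = 0.5555 m
Horizontal distance from joint 1 to link-2 COM:
  x_c2 = L1*cos(t1) + Lc2*cos(t1+t2)
       = 3.1*0.3584 + 0.5*0.5736 = 1.3977 m
tau1 = m1*g*x_c1 + m2*g*x_c2
     = 6*9.81*0.5555 + 4*9.81*1.3977
     = 32.695 + 54.8469
     = 87.5419 Nm


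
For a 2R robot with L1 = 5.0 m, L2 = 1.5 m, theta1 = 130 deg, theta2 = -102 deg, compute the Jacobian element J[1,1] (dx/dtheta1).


J[1,1] = -L1*sin(t1) - L2*sin(t1+t2)
= -5.0*sin(130) - 1.5*sin(28)
= -4.5344


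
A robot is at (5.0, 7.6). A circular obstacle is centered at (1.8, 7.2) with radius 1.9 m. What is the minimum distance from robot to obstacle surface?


center_dist = sqrt((5.0-1.8)^2 + (7.6-7.2)^2)
= sqrt(10.24 + 0.16)
= 3.2249
min_dist = center_dist - radius = 3.2249 - 1.9 = 1.3249 m


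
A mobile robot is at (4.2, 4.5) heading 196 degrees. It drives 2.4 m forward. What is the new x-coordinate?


x_new = x0 + d*cos(theta)
= 4.2 + 2.4*cos(196)
= 4.2 + -2.307
= 1.893


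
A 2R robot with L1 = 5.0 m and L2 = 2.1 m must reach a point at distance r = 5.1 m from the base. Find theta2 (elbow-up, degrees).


cos(theta2) = (r^2 - L1^2 - L2^2) / (2*L1*L2)
cos(theta2) = (26.01 - 25.0 - 4.41) / 21.0
cos(theta2) = -0.161905
theta2 = 99.3175 degrees


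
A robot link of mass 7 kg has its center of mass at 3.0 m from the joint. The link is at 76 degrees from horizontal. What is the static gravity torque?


tau = m*g*L*cos(angle)
= 7 * 9.81 * 3.0 * cos(76 deg)
= 7 * 9.81 * 3.0 * 0.2419
= 49.8383 Nm


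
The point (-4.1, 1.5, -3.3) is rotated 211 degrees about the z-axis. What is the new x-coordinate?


Rotation about z-axis: x' = x*cos(theta) - y*sin(theta)
= -4.1 * -0.8572 - 1.5 * -0.515
= 4.2869


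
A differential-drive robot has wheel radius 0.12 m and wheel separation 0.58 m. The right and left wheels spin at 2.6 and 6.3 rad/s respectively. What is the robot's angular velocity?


vR = r*wR = 0.12*2.6 = 0.312 m/s
vL = r*wL = 0.12*6.3 = 0.756 m/s
v = (vR+vL)/2 = 0.534 m/s
omega = (vR-vL)/L = -0.7655 rad/s
angular velocity = -0.7655 rad/s


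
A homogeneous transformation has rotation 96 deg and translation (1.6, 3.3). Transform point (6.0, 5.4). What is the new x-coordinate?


x' = cos(theta)*px - sin(theta)*py + tx
= -0.1045*6.0 - 0.9945*5.4 + 1.6
= -4.3976


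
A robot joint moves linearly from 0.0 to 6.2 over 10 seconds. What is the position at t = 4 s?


s = t/T = 4/10 = 0.4
p(t) = p0 + (pf-p0)*s
= 0.0 + (6.2 - 0.0) * 0.4
= 2.48


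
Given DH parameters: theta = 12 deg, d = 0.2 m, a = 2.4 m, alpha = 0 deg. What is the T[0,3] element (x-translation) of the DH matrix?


T[0,3] = a * cos(theta)
= 2.4 * cos(12 deg)
= 2.4 * 0.9781
= 2.3476


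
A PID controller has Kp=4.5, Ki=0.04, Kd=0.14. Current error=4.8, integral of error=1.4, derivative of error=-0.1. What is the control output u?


u = Kp*e + Ki*int(e) + Kd*de/dt
= 4.5*4.8 + 0.04*1.4 + 0.14*(-0.1)
= 21.6 + 0.056 + -0.014
= 21.642


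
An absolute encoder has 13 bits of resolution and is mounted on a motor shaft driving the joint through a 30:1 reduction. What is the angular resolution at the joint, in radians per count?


counts = 2^13 = 8192
effective counts at joint = 8192 * 30 = 245760
resolution = 2*pi / 245760
= 2.5566e-05 rad/count


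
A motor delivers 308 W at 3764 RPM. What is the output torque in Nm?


omega = 3764 * 2*pi/60 = 394.1652 rad/s
tau = P / omega = 308 / 394.1652
= 0.7814 Nm


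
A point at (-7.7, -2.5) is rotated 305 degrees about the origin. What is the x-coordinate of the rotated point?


x' = x*cos(theta) - y*sin(theta)
cos(305 deg) = 0.5736, sin(305 deg) = -0.8192
x' = -7.7 * 0.5736 - -2.5 * -0.8192
= -4.4165 - 2.0479
= -6.4644


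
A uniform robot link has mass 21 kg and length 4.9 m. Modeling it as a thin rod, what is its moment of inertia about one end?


I = (1/3) * m * L^2
= (1/3) * 21 * 4.9^2
= 0.333333 * 21 * 24.01
= 168.07 kg*m^2


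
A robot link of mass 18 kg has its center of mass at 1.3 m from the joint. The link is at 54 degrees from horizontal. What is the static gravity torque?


tau = m*g*L*cos(angle)
= 18 * 9.81 * 1.3 * cos(54 deg)
= 18 * 9.81 * 1.3 * 0.5878
= 134.9285 Nm


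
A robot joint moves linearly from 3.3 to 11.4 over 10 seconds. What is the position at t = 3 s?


s = t/T = 3/10 = 0.3
p(t) = p0 + (pf-p0)*s
= 3.3 + (11.4 - 3.3) * 0.3
= 5.73


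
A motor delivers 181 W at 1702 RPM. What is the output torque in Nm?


omega = 1702 * 2*pi/60 = 178.233 rad/s
tau = P / omega = 181 / 178.233
= 1.0155 Nm


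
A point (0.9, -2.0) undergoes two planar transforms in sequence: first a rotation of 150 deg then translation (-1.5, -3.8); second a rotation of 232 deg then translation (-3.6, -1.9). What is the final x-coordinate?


After transform 1:
x1 = cos(150)*0.9 - sin(150)*-2.0 + -1.5 = -1.2794
y1 = sin(150)*0.9 + cos(150)*-2.0 + -3.8 = -1.6179
After transform 2:
x2 = cos(232)*-1.2794 - sin(232)*-1.6179 + -3.6
= -4.0873


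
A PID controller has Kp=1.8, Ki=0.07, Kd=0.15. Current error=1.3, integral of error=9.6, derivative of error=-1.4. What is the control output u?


u = Kp*e + Ki*int(e) + Kd*de/dt
= 1.8*1.3 + 0.07*9.6 + 0.15*(-1.4)
= 2.34 + 0.672 + -0.21
= 2.802


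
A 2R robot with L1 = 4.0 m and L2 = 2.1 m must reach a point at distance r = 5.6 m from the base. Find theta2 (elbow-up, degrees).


cos(theta2) = (r^2 - L1^2 - L2^2) / (2*L1*L2)
cos(theta2) = (31.36 - 16.0 - 4.41) / 16.8
cos(theta2) = 0.651786
theta2 = 49.3236 degrees


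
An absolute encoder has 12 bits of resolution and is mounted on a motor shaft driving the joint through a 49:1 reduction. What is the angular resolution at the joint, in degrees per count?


counts = 2^12 = 4096
effective counts at joint = 4096 * 49 = 200704
resolution = 360 / 200704
= 0.0018 deg/count


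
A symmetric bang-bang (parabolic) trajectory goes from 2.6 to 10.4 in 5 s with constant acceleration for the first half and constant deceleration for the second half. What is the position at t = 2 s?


Symmetric rest-to-rest: each phase covers (pf-p0)/2 in time T/2. 0.5*a*(T/2)^2 = (pf-p0)/2 => a = 4*(pf-p0)/T^2
a = 4*(10.4-2.6)/5^2 = 1.248
t = 2 is in the acceleration phase (t <= T/2).
p = p0 + 0.5*a*t^2 = 2.6 + 0.5*1.248*2^2
= 5.096


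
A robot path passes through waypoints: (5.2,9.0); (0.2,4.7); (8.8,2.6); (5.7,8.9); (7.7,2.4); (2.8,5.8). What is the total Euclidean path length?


Segment lengths:
  seg1 = sqrt((-5.0)^2 + (-4.3)^2) = 6.5947
  seg2 = sqrt((8.6)^2 + (-2.1)^2) = 8.8527
  seg3 = sqrt((-3.1)^2 + (6.3)^2) = 7.0214
  seg4 = sqrt((2.0)^2 + (-6.5)^2) = 6.8007
  seg5 = sqrt((-4.9)^2 + (3.4)^2) = 5.9641
Total = 35.2336


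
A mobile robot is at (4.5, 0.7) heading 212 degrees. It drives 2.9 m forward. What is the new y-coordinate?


y_new = y0 + d*sin(theta)
= 0.7 + 2.9*sin(212)
= 0.7 + -1.5368
= -0.8368


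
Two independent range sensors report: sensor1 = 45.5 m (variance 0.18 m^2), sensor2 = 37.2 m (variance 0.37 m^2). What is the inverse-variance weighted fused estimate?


w1 = (1/var1) / (1/var1 + 1/var2)
   = 5.5556 / (5.5556 + 2.7027) = 0.6727
w2 = 1 - w1 = 0.3273
fused = w1*s1 + w2*s2 = 30.6091 + 12.1745
= 42.7836 m


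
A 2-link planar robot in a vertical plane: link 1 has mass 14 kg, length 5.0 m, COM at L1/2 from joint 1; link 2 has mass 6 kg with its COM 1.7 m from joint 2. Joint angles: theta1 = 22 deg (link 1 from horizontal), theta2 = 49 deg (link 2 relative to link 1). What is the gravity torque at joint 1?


Horizontal distance from joint 1 to link-1 COM:
  x_c1 = (L1/2)*cos(t1) = 2.5 * 0.9272 = 2.318 m
Horizontal distance from joint 1 to link-2 COM:
  x_c2 = L1*cos(t1) + Lc2*cos(t1+t2)
       = 5.0*0.9272 + 1.7*0.3256 = 5.1894 m
tau1 = m1*g*x_c1 + m2*g*x_c2
     = 14*9.81*2.318 + 6*9.81*5.1894
     = 318.3486 + 305.4472
     = 623.7958 Nm


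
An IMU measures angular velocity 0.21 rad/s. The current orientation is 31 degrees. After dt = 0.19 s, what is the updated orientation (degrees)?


delta_theta = w * dt = 0.21 * 0.19 = 0.0399 rad
= 2.2861 deg
theta_new = 31 + 2.2861 = 33.2861 deg


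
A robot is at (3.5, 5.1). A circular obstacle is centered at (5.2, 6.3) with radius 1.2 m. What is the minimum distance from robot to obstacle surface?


center_dist = sqrt((3.5-5.2)^2 + (5.1-6.3)^2)
= sqrt(2.89 + 1.44)
= 2.0809
min_dist = center_dist - radius = 2.0809 - 1.2 = 0.8809 m


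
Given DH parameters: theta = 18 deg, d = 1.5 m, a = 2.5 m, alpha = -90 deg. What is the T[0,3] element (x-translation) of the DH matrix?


T[0,3] = a * cos(theta)
= 2.5 * cos(18 deg)
= 2.5 * 0.9511
= 2.3776


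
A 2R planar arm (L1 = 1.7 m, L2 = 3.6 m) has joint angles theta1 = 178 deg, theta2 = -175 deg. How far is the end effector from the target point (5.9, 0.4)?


End effector via forward kinematics:
x = L1*cos(t1) + L2*cos(t1+t2) = 1.8961
y = L1*sin(t1) + L2*sin(t1+t2) = 0.2477
Distance to target:
d = sqrt((5.9 - 1.8961)^2 + (0.4 - 0.2477)^2)
= sqrt(16.0312 + 0.0232)
= 4.0068 m


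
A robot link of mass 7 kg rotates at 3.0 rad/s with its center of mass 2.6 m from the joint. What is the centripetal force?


F = m * omega^2 * r
= 7 * 3.0^2 * 2.6
= 7 * 9.0 * 2.6
= 163.8 N


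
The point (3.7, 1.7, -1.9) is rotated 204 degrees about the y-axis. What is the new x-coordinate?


Rotation about y-axis: x' = x*cos(theta) + z*sin(theta)
= 3.7 * -0.9135 + -1.9 * -0.4067
= -2.6073


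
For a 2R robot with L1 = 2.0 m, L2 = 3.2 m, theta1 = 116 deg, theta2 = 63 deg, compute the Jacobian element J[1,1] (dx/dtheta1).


J[1,1] = -L1*sin(t1) - L2*sin(t1+t2)
= -2.0*sin(116) - 3.2*sin(179)
= -1.8534


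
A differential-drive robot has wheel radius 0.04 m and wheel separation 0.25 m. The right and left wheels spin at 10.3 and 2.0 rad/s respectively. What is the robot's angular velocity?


vR = r*wR = 0.04*10.3 = 0.412 m/s
vL = r*wL = 0.04*2.0 = 0.08 m/s
v = (vR+vL)/2 = 0.246 m/s
omega = (vR-vL)/L = 1.328 rad/s
angular velocity = 1.328 rad/s


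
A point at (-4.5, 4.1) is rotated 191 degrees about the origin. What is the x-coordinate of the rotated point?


x' = x*cos(theta) - y*sin(theta)
cos(191 deg) = -0.9816, sin(191 deg) = -0.1908
x' = -4.5 * -0.9816 - 4.1 * -0.1908
= 4.4173 - -0.7823
= 5.1996


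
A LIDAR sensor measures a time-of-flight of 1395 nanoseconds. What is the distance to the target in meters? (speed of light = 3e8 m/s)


tof = 1395 ns = 1.395e-06 s
dist = c * tof / 2
= 3e8 * 1.395e-06 / 2
= 209.25 m


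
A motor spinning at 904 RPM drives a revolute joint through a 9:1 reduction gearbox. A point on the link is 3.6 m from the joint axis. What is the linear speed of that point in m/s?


omega_motor = 904 * 2*pi/60 = 94.6667 rad/s
omega_joint = omega_motor / 9 = 10.5185 rad/s
v = omega_joint * r = 10.5185 * 3.6
= 37.8667 m/s


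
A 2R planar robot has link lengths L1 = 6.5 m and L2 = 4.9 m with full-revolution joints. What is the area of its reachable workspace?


r_max = L1 + L2 = 11.4 m
r_min = |L1 - L2| = 1.6 m
Area = pi*(r_max^2 - r_min^2)
= pi*(129.96 - 2.56)
= pi * 127.4
= 400.2389 m^2
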